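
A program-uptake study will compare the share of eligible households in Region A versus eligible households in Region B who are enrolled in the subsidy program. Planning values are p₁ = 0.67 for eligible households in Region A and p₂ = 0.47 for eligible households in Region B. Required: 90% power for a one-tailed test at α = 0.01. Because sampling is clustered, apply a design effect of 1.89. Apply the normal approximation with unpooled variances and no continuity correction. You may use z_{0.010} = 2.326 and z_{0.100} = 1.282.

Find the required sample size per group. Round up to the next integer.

n = 290 per group

n = (z_α + z_β)² · [p₁(1−p₁) + p₂(1−p₂)] / (p₁ − p₂)²
  = (2.326 + 1.282)² · (0.67·0.33 + 0.47·0.53) / (0.20)²
  = (3.608)² · (0.2211 + 0.2491) / 0.0400
  = 13.0177 · 0.4702 / 0.0400
  = 153.02
Design effect: 1.89 × 153.02 = 289.21.
Round up → n = 290 per group.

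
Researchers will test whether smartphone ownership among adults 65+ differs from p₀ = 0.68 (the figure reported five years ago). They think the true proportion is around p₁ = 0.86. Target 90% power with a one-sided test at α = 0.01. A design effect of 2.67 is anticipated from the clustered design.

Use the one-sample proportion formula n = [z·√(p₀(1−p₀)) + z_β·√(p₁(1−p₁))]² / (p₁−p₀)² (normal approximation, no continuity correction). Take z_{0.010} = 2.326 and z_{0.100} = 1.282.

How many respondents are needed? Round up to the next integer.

n = [z_α·√(p₀q₀) + z_β·√(p₁q₁)]² / (p₁ − p₀)²
  = [2.326·√(0.68·0.32) + 1.282·√(0.86·0.14)]² / (0.18)²
  = [2.326·0.4665 + 1.282·0.3470]² / 0.0324
  = [1.5299]² / 0.0324
  = 72.24
Design effect: 2.67 × 72.24 = 192.87.
Round up → n = 193.

n = 193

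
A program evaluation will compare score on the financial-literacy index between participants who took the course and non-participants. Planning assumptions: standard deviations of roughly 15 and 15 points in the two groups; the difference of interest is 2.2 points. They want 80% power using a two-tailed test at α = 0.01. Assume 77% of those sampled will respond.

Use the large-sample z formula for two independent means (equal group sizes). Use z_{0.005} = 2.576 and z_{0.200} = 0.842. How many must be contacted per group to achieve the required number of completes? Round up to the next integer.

n = 1411 per group

n = (z_{α/2} + z_β)² · (σ₁² + σ₂²) / δ²
  = (2.576 + 0.842)² · (15² + 15² = 450) / 2.2²
  = 11.6827 · 450 / 4.84
  = 1086.20
Adjust for 77% response: 1086.20 / 0.77 = 1410.65.
Round up → n = 1411 per group.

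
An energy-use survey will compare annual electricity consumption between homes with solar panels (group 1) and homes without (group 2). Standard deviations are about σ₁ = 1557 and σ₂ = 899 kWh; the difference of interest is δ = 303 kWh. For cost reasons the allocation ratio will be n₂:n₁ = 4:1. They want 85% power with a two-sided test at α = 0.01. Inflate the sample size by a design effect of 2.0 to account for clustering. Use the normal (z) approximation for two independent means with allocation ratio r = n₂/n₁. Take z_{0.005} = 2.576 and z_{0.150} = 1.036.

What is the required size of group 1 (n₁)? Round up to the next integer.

n₁ = (z_{α/2} + z_β)² · (σ₁² + σ₂²/r) / δ²
   = (2.576 + 1.036)² · (1557² + 899²/4) / 303²
   = 13.0465 · (2424249 + 202050.2) / 91809
   = 13.0465 · 2626299.2 / 91809
   = 373.21
Design effect: 2.0 × 373.21 = 746.42.
Round up → n₁ = 747; n₂ = r·n₁ = 4 × 747 = 2988.

n₁ = 747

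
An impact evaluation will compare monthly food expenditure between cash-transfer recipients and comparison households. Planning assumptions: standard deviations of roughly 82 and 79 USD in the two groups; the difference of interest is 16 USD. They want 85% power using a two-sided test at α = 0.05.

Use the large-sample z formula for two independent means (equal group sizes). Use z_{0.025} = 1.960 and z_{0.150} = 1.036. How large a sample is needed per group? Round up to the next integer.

n = (z_{α/2} + z_β)² · (σ₁² + σ₂²) / δ²
  = (1.960 + 1.036)² · (82² + 79² = 12965) / 16²
  = 8.9760 · 12965 / 256
  = 454.59
Round up → n = 455 per group.

n = 455 per group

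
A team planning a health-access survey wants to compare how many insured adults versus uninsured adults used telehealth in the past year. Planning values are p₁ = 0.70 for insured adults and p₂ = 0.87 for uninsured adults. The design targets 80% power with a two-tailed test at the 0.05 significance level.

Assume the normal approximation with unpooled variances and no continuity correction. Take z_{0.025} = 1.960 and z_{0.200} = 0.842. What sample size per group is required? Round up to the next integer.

n = 88 per group

n = (z_{α/2} + z_β)² · [p₁(1−p₁) + p₂(1−p₂)] / (p₁ − p₂)²
  = (1.960 + 0.842)² · (0.70·0.30 + 0.87·0.13) / (-0.17)²
  = (2.802)² · (0.2100 + 0.1131) / 0.0289
  = 7.8512 · 0.3231 / 0.0289
  = 87.78
Round up → n = 88 per group.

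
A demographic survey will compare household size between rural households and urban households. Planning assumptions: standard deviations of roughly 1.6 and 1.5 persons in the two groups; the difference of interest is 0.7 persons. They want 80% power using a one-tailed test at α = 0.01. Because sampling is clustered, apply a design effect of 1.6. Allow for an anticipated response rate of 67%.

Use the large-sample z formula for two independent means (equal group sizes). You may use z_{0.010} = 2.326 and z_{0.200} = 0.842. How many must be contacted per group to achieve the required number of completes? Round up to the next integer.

n = (z_α + z_β)² · (σ₁² + σ₂²) / δ²
  = (2.326 + 0.842)² · (1.6² + 1.5² = 4.81) / 0.7²
  = 10.0362 · 4.81 / 0.49
  = 98.52
Design effect: 1.6 × 98.52 = 157.63.
Adjust for 67% response: 157.63 / 0.67 = 235.27.
Round up → n = 236 per group.

n = 236 per group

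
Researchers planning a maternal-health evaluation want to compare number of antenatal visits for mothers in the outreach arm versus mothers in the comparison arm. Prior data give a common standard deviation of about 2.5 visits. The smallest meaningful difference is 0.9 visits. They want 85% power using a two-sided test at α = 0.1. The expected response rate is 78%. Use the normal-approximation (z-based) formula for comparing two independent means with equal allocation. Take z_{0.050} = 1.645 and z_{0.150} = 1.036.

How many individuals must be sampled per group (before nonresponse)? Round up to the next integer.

n = (z_{α/2} + z_β)² · (σ₁² + σ₂²) / δ²
  = (1.645 + 1.036)² · (2·2.5² = 12.5) / 0.9²
  = 7.1878 · 12.5 / 0.81
  = 110.92
Adjust for 78% response: 110.92 / 0.78 = 142.21.
Round up → n = 143 per group.

n = 143 per group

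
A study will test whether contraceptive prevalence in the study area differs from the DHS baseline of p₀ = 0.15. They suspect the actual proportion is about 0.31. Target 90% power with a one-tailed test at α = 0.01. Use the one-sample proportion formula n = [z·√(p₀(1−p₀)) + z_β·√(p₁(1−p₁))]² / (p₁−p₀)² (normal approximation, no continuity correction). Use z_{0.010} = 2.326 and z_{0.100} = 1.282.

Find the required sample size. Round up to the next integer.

n = 80

n = [z_α·√(p₀q₀) + z_β·√(p₁q₁)]² / (p₁ − p₀)²
  = [2.326·√(0.15·0.85) + 1.282·√(0.31·0.69)]² / (0.16)²
  = [2.326·0.3571 + 1.282·0.4625]² / 0.0256
  = [1.4235]² / 0.0256
  = 79.15
Round up → n = 80.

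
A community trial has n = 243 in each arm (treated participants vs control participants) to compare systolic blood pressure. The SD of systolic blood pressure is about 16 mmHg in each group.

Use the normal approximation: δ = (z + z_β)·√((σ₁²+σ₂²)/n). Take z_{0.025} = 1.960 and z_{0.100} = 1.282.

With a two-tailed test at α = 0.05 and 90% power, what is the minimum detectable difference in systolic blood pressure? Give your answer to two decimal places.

Minimum detectable difference ≈ 4.71 mmHg

δ = (z_{α/2} + z_β) · √((σ₁²+σ₂²)/n)
  = (1.960 + 1.282) · √(512/243)
  = 3.242 · √2.107
  = 3.242 · 1.4515
  = 4.7059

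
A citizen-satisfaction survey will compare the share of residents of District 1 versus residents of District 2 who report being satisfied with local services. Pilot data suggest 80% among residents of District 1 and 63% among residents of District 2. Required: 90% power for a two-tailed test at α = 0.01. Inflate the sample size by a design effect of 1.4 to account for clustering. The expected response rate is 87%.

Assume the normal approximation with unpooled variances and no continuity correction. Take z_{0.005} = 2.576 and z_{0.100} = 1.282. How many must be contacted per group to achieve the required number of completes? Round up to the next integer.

n = (z_{α/2} + z_β)² · [p₁(1−p₁) + p₂(1−p₂)] / (p₁ − p₂)²
  = (2.576 + 1.282)² · (0.80·0.20 + 0.63·0.37) / (0.17)²
  = (3.858)² · (0.1600 + 0.2331) / 0.0289
  = 14.8842 · 0.3931 / 0.0289
  = 202.46
Design effect: 1.4 × 202.46 = 283.44.
Adjust for 87% response: 283.44 / 0.87 = 325.79.
Round up → n = 326 per group.

n = 326 per group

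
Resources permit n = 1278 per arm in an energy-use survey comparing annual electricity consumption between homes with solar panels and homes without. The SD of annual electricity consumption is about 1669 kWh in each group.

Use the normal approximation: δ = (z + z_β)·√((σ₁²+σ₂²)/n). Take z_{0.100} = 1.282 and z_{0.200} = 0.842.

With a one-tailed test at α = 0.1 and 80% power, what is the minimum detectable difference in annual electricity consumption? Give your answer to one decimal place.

δ = (z_α + z_β) · √((σ₁²+σ₂²)/n)
  = (1.282 + 0.842) · √(5571122/1278)
  = 2.124 · √4359.3
  = 2.124 · 66.0246
  = 140.2363

Minimum detectable difference ≈ 140.2 kWh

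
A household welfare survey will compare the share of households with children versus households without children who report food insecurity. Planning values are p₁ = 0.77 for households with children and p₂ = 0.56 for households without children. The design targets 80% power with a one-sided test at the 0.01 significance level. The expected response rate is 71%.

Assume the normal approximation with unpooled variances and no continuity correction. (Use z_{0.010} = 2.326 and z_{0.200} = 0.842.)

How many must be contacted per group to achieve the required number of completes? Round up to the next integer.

n = 136 per group

n = (z_α + z_β)² · [p₁(1−p₁) + p₂(1−p₂)] / (p₁ − p₂)²
  = (2.326 + 0.842)² · (0.77·0.23 + 0.56·0.44) / (0.21)²
  = (3.168)² · (0.1771 + 0.2464) / 0.0441
  = 10.0362 · 0.4235 / 0.0441
  = 96.38
Adjust for 71% response: 96.38 / 0.71 = 135.75.
Round up → n = 136 per group.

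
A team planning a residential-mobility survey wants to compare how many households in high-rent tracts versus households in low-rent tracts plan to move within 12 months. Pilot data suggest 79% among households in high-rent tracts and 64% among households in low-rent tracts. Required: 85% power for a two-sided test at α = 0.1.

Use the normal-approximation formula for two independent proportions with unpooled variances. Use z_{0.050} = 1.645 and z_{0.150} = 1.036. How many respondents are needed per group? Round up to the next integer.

n = 127 per group

n = (z_{α/2} + z_β)² · [p₁(1−p₁) + p₂(1−p₂)] / (p₁ − p₂)²
  = (1.645 + 1.036)² · (0.79·0.21 + 0.64·0.36) / (0.15)²
  = (2.681)² · (0.1659 + 0.2304) / 0.0225
  = 7.1878 · 0.3963 / 0.0225
  = 126.60
Round up → n = 127 per group.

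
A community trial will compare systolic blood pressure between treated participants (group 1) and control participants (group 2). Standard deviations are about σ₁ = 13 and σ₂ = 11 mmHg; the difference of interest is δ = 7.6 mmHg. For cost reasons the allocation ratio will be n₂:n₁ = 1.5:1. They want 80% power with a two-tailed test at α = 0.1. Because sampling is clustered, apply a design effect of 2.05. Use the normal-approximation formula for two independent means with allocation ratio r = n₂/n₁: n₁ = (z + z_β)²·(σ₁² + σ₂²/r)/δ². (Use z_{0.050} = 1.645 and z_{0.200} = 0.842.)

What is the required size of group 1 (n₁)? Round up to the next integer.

n₁ = (z_{α/2} + z_β)² · (σ₁² + σ₂²/r) / δ²
   = (1.645 + 0.842)² · (13² + 11²/1.5) / 7.6²
   = 6.1852 · (169 + 80.6667) / 57.76
   = 6.1852 · 249.6667 / 57.76
   = 26.74
Design effect: 2.05 × 26.74 = 54.81.
Round up → n₁ = 55; n₂ = r·n₁ = 1.5 × 55 = 83.

n₁ = 55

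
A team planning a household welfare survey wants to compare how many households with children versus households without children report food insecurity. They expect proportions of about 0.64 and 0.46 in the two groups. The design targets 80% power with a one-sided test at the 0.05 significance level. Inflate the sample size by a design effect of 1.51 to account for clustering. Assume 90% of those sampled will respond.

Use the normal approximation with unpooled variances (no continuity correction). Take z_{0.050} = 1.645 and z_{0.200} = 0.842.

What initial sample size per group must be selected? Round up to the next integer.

n = 154 per group

n = (z_α + z_β)² · [p₁(1−p₁) + p₂(1−p₂)] / (p₁ − p₂)²
  = (1.645 + 0.842)² · (0.64·0.36 + 0.46·0.54) / (0.18)²
  = (2.487)² · (0.2304 + 0.2484) / 0.0324
  = 6.1852 · 0.4788 / 0.0324
  = 91.40
Design effect: 1.51 × 91.40 = 138.02.
Adjust for 90% response: 138.02 / 0.90 = 153.35.
Round up → n = 154 per group.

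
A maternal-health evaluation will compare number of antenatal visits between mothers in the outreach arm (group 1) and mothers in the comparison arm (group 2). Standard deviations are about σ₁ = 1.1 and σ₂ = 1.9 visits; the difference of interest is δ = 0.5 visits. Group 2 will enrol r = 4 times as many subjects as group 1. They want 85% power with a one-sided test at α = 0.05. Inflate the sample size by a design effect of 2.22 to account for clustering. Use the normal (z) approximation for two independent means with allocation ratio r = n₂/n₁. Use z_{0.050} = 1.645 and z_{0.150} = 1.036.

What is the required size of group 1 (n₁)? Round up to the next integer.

n₁ = (z_α + z_β)² · (σ₁² + σ₂²/r) / δ²
   = (1.645 + 1.036)² · (1.1² + 1.9²/4) / 0.5²
   = 7.1878 · (1.21 + 0.9025) / 0.25
   = 7.1878 · 2.1125 / 0.25
   = 60.74
Design effect: 2.22 × 60.74 = 134.84.
Round up → n₁ = 135; n₂ = r·n₁ = 4 × 135 = 540.

n₁ = 135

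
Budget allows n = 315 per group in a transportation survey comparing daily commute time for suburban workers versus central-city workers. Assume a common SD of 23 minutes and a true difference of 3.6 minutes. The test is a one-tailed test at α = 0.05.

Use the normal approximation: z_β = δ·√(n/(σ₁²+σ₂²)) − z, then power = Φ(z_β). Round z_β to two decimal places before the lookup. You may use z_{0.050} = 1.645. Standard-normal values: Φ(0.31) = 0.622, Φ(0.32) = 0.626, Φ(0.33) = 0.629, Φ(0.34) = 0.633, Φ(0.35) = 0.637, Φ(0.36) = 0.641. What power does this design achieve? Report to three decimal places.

z_β = δ·√(n/(σ₁²+σ₂²)) − z_α
    = 3.6 · √(315/1058) − 1.645
    = 3.6 · 0.54565 − 1.645
    = 1.9643 − 1.645 = 0.3193 → 0.32
Power = Φ(0.32) = 0.626.

Power ≈ 0.626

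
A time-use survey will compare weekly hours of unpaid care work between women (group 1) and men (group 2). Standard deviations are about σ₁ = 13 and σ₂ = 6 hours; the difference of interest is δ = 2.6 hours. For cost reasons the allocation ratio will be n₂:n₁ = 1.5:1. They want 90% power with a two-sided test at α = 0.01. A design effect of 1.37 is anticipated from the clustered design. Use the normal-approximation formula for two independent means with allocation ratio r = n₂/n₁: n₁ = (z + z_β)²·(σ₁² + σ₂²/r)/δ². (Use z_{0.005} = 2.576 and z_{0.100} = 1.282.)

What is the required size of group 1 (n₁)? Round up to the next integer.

n₁ = (z_{α/2} + z_β)² · (σ₁² + σ₂²/r) / δ²
   = (2.576 + 1.282)² · (13² + 6²/1.5) / 2.6²
   = 14.8842 · (169 + 24) / 6.76
   = 14.8842 · 193 / 6.76
   = 424.95
Design effect: 1.37 × 424.95 = 582.18.
Round up → n₁ = 583; n₂ = r·n₁ = 1.5 × 583 = 875.

n₁ = 583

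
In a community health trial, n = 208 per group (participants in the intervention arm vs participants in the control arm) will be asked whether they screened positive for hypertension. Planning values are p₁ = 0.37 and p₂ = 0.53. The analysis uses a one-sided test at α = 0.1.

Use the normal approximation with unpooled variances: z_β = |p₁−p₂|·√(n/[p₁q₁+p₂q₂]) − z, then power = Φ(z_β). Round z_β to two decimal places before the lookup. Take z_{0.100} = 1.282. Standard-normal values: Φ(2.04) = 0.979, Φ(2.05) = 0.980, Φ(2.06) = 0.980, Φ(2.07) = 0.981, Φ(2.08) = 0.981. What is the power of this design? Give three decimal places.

Power ≈ 0.979

z_β = |p₁−p₂|·√(n/[p₁q₁+p₂q₂]) − z_α
    = 0.16 · √(208/0.4822) − 1.282
    = 0.16 · 20.7691 − 1.282
    = 3.3231 − 1.282 = 2.0411 → 2.04
Power = Φ(2.04) = 0.979.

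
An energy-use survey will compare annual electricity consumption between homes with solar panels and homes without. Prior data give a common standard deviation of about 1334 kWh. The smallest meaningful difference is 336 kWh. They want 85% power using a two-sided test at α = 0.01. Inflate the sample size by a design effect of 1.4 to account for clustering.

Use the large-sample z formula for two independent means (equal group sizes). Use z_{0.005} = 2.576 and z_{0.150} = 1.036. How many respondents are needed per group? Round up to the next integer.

n = 576 per group

n = (z_{α/2} + z_β)² · (σ₁² + σ₂²) / δ²
  = (2.576 + 1.036)² · (2·1334² = 3559112) / 336²
  = 13.0465 · 3559112 / 112896
  = 411.30
Design effect: 1.4 × 411.30 = 575.82.
Round up → n = 576 per group.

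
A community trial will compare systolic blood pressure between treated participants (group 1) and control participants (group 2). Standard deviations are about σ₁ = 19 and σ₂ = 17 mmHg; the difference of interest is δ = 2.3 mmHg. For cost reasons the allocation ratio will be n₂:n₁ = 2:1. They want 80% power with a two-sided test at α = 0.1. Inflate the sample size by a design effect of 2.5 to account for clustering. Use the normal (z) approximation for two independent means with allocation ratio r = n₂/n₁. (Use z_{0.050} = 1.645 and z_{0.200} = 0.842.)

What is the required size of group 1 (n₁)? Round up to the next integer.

n₁ = (z_{α/2} + z_β)² · (σ₁² + σ₂²/r) / δ²
   = (1.645 + 0.842)² · (19² + 17²/2) / 2.3²
   = 6.1852 · (361 + 144.5) / 5.29
   = 6.1852 · 505.5 / 5.29
   = 591.04
Design effect: 2.5 × 591.04 = 1477.60.
Round up → n₁ = 1478; n₂ = r·n₁ = 2 × 1478 = 2956.

n₁ = 1478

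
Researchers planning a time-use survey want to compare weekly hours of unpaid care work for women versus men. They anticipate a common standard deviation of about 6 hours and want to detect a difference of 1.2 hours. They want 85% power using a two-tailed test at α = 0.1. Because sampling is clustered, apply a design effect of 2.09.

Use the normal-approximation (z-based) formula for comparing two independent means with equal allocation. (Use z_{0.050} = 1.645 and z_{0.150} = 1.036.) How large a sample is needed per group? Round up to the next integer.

n = 752 per group

n = (z_{α/2} + z_β)² · (σ₁² + σ₂²) / δ²
  = (1.645 + 1.036)² · (2·6² = 72) / 1.2²
  = 7.1878 · 72 / 1.44
  = 359.39
Design effect: 2.09 × 359.39 = 751.12.
Round up → n = 752 per group.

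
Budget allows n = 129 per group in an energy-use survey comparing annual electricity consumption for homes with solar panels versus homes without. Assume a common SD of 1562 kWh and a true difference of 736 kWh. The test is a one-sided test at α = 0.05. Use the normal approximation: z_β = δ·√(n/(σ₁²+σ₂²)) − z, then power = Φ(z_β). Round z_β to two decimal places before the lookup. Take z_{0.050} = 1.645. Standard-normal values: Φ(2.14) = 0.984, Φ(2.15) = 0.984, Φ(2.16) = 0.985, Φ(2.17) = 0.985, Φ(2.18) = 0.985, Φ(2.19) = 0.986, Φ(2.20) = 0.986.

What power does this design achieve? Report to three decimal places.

z_β = δ·√(n/(σ₁²+σ₂²)) − z_α
    = 736 · √(129/4879688) − 1.645
    = 736 · 0.00514 − 1.645
    = 3.7842 − 1.645 = 2.1392 → 2.14
Power = Φ(2.14) = 0.984.

Power ≈ 0.984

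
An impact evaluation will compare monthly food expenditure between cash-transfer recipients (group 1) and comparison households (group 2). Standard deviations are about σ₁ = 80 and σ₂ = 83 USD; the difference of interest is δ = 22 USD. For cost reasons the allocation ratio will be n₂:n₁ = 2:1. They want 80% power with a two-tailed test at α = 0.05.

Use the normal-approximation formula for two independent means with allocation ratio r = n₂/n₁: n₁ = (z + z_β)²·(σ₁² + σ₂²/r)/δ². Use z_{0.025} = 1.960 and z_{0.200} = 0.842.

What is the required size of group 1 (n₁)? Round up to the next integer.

n₁ = (z_{α/2} + z_β)² · (σ₁² + σ₂²/r) / δ²
   = (1.960 + 0.842)² · (80² + 83²/2) / 22²
   = 7.8512 · (6400 + 3444.5) / 484
   = 7.8512 · 9844.5 / 484
   = 159.69
Round up → n₁ = 160; n₂ = r·n₁ = 2 × 160 = 320.

n₁ = 160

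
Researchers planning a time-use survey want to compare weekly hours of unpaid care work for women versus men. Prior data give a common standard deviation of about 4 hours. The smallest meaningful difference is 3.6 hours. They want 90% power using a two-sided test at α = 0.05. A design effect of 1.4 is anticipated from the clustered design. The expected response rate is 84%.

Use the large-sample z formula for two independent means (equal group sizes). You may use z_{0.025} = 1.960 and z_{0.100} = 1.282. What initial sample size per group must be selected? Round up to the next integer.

n = 44 per group

n = (z_{α/2} + z_β)² · (σ₁² + σ₂²) / δ²
  = (1.960 + 1.282)² · (2·4² = 32) / 3.6²
  = 10.5106 · 32 / 12.96
  = 25.95
Design effect: 1.4 × 25.95 = 36.33.
Adjust for 84% response: 36.33 / 0.84 = 43.25.
Round up → n = 44 per group.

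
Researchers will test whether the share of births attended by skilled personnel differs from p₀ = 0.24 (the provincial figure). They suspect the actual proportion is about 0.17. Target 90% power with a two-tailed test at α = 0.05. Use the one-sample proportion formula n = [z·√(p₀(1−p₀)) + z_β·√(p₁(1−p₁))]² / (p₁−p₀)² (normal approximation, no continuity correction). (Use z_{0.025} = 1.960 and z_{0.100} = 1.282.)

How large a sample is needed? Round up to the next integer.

n = 355

n = [z_{α/2}·√(p₀q₀) + z_β·√(p₁q₁)]² / (p₁ − p₀)²
  = [1.960·√(0.24·0.76) + 1.282·√(0.17·0.83)]² / (-0.07)²
  = [1.960·0.4271 + 1.282·0.3756]² / 0.0049
  = [1.3186]² / 0.0049
  = 354.86
Round up → n = 355.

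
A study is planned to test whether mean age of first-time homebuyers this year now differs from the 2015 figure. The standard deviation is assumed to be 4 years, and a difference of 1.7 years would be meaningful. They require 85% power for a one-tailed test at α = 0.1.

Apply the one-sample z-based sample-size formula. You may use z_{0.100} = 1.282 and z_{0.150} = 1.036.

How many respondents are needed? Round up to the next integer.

n = 30

n = (z_α + z_β)² · σ² / δ²
  = (1.282 + 1.036)² · 4² / 1.7²
  = 5.3731 · 16 / 2.89
  = 29.75
Round up → n = 30.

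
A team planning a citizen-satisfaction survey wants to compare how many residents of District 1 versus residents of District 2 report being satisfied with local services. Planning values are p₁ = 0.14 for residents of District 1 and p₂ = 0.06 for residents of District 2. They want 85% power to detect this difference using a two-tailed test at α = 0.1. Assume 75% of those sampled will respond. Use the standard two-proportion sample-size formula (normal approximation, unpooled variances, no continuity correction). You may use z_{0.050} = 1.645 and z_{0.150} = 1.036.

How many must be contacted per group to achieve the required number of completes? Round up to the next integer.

n = 265 per group

n = (z_{α/2} + z_β)² · [p₁(1−p₁) + p₂(1−p₂)] / (p₁ − p₂)²
  = (1.645 + 1.036)² · (0.14·0.86 + 0.06·0.94) / (0.08)²
  = (2.681)² · (0.1204 + 0.0564) / 0.0064
  = 7.1878 · 0.1768 / 0.0064
  = 198.56
Adjust for 75% response: 198.56 / 0.75 = 264.75.
Round up → n = 265 per group.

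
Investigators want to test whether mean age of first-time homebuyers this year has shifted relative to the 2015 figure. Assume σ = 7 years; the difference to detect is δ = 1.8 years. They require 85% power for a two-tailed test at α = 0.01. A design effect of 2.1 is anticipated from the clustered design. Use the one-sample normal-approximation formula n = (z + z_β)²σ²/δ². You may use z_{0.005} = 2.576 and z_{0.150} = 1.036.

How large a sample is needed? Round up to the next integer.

n = 415

n = (z_{α/2} + z_β)² · σ² / δ²
  = (2.576 + 1.036)² · 7² / 1.8²
  = 13.0465 · 49 / 3.24
  = 197.31
Design effect: 2.1 × 197.31 = 414.35.
Round up → n = 415.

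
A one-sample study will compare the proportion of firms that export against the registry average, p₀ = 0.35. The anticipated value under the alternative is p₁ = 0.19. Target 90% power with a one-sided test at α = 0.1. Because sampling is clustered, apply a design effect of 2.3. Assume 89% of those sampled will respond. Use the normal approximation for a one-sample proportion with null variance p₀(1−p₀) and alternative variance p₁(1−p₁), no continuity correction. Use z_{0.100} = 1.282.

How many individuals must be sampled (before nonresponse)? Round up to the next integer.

n = [z_α·√(p₀q₀) + z_β·√(p₁q₁)]² / (p₁ − p₀)²
  = [1.282·√(0.35·0.65) + 1.282·√(0.19·0.81)]² / (-0.16)²
  = [1.282·0.4770 + 1.282·0.3923]² / 0.0256
  = [1.1144]² / 0.0256
  = 48.51
Design effect: 2.3 × 48.51 = 111.58.
Adjust for 89% response: 111.58 / 0.89 = 125.37.
Round up → n = 126.

n = 126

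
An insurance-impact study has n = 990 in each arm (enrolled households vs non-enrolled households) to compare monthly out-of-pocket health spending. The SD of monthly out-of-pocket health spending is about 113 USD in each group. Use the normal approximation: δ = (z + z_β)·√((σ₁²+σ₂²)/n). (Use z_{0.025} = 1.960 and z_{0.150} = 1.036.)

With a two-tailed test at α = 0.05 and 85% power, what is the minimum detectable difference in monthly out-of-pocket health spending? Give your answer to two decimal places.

Minimum detectable difference ≈ 15.22 USD

δ = (z_{α/2} + z_β) · √((σ₁²+σ₂²)/n)
  = (1.960 + 1.036) · √(25538/990)
  = 2.996 · √25.796
  = 2.996 · 5.0790
  = 15.2166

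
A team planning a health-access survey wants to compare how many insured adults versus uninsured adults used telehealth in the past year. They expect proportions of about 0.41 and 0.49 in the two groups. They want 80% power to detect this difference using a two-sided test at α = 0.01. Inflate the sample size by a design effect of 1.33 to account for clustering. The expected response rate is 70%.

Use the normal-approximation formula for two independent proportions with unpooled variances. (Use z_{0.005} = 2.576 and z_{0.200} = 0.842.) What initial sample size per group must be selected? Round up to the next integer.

n = 1706 per group

n = (z_{α/2} + z_β)² · [p₁(1−p₁) + p₂(1−p₂)] / (p₁ − p₂)²
  = (2.576 + 0.842)² · (0.41·0.59 + 0.49·0.51) / (-0.08)²
  = (3.418)² · (0.2419 + 0.2499) / 0.0064
  = 11.6827 · 0.4918 / 0.0064
  = 897.74
Design effect: 1.33 × 897.74 = 1194.00.
Adjust for 70% response: 1194.00 / 0.70 = 1705.71.
Round up → n = 1706 per group.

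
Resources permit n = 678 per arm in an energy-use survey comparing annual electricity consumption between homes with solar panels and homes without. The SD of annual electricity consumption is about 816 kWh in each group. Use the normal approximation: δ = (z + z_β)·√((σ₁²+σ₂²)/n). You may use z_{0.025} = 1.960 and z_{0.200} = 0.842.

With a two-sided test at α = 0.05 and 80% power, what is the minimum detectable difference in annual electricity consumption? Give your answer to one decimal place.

δ = (z_{α/2} + z_β) · √((σ₁²+σ₂²)/n)
  = (1.960 + 0.842) · √(1331712/678)
  = 2.802 · √1964.2
  = 2.802 · 44.3190
  = 124.1819

Minimum detectable difference ≈ 124.2 kWh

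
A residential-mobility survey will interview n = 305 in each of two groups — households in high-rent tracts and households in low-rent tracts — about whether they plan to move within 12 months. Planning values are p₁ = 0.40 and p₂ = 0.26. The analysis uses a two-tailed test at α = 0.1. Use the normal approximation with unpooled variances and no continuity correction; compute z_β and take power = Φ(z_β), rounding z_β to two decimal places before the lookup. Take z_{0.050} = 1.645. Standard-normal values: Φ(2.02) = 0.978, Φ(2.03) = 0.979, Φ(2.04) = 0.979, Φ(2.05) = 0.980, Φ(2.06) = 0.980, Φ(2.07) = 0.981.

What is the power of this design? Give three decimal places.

Power ≈ 0.981

z_β = |p₁−p₂|·√(n/[p₁q₁+p₂q₂]) − z_{α/2}
    = 0.14 · √(305/0.4324) − 1.645
    = 0.14 · 26.5587 − 1.645
    = 3.7182 − 1.645 = 2.0732 → 2.07
Power = Φ(2.07) = 0.981.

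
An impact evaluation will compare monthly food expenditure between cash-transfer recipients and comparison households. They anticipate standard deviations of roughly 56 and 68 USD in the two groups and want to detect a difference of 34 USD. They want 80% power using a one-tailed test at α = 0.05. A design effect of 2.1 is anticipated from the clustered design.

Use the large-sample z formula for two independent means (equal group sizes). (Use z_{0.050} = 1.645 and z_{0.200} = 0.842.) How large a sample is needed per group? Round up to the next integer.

n = (z_α + z_β)² · (σ₁² + σ₂²) / δ²
  = (1.645 + 0.842)² · (56² + 68² = 7760) / 34²
  = 6.1852 · 7760 / 1156
  = 41.52
Design effect: 2.1 × 41.52 = 87.19.
Round up → n = 88 per group.

n = 88 per group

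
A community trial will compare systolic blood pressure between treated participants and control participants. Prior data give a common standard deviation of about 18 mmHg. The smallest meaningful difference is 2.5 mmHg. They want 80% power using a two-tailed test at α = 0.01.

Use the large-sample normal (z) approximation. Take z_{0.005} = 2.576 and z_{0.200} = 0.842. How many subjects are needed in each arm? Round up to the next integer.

n = 1212 per group

n = (z_{α/2} + z_β)² · (σ₁² + σ₂²) / δ²
  = (2.576 + 0.842)² · (2·18² = 648) / 2.5²
  = 11.6827 · 648 / 6.25
  = 1211.26
Round up → n = 1212 per group.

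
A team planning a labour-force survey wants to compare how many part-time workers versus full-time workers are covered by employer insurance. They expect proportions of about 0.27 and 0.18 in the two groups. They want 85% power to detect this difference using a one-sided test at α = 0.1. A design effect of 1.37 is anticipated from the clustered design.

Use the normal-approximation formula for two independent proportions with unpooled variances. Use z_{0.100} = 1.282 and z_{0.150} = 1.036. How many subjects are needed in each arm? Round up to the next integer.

n = 314 per group

n = (z_α + z_β)² · [p₁(1−p₁) + p₂(1−p₂)] / (p₁ − p₂)²
  = (1.282 + 1.036)² · (0.27·0.73 + 0.18·0.82) / (0.09)²
  = (2.318)² · (0.1971 + 0.1476) / 0.0081
  = 5.3731 · 0.3447 / 0.0081
  = 228.66
Design effect: 1.37 × 228.66 = 313.26.
Round up → n = 314 per group.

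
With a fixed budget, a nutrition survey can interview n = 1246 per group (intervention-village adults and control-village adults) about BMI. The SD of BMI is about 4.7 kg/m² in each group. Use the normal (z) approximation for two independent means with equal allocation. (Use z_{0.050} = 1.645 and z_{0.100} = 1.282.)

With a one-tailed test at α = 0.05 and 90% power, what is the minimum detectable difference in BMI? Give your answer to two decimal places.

δ = (z_α + z_β) · √((σ₁²+σ₂²)/n)
  = (1.645 + 1.282) · √(44.18/1246)
  = 2.927 · √0.03546
  = 2.927 · 0.1883
  = 0.5512

Minimum detectable difference ≈ 0.55 kg/m²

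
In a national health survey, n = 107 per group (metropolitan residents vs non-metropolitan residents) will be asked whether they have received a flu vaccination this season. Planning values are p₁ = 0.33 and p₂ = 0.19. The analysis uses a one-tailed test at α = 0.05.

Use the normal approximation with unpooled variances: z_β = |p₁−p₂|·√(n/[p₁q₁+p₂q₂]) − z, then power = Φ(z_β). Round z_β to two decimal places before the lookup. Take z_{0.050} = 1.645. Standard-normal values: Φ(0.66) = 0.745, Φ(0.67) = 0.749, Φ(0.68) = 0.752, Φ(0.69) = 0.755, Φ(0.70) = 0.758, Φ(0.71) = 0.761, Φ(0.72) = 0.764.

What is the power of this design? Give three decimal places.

Power ≈ 0.764

z_β = |p₁−p₂|·√(n/[p₁q₁+p₂q₂]) − z_α
    = 0.14 · √(107/0.3750) − 1.645
    = 0.14 · 16.8918 − 1.645
    = 2.3649 − 1.645 = 0.7199 → 0.72
Power = Φ(0.72) = 0.764.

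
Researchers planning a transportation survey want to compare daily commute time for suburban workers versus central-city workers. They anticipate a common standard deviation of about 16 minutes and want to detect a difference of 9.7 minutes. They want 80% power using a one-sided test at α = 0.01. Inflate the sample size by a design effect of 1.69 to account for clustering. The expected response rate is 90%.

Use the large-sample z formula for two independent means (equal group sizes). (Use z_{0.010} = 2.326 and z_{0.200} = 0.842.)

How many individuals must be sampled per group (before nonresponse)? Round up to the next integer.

n = (z_α + z_β)² · (σ₁² + σ₂²) / δ²
  = (2.326 + 0.842)² · (2·16² = 512) / 9.7²
  = 10.0362 · 512 / 94.09
  = 54.61
Design effect: 1.69 × 54.61 = 92.30.
Adjust for 90% response: 92.30 / 0.90 = 102.55.
Round up → n = 103 per group.

n = 103 per group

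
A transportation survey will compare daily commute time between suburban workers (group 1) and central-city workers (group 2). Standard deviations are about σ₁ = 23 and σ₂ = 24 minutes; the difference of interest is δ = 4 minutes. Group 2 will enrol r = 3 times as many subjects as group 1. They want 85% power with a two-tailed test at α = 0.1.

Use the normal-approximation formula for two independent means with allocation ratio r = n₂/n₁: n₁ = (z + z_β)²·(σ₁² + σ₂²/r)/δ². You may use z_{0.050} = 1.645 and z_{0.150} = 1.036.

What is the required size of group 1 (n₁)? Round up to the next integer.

n₁ = (z_{α/2} + z_β)² · (σ₁² + σ₂²/r) / δ²
   = (1.645 + 1.036)² · (23² + 24²/3) / 4²
   = 7.1878 · (529 + 192) / 16
   = 7.1878 · 721 / 16
   = 323.90
Round up → n₁ = 324; n₂ = r·n₁ = 3 × 324 = 972.

n₁ = 324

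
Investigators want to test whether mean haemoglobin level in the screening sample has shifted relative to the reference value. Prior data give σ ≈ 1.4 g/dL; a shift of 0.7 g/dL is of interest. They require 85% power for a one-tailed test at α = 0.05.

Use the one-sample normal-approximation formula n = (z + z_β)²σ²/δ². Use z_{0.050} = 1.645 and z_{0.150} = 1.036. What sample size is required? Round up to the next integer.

n = 29

n = (z_α + z_β)² · σ² / δ²
  = (1.645 + 1.036)² · 1.4² / 0.7²
  = 7.1878 · 1.96 / 0.49
  = 28.75
Round up → n = 29.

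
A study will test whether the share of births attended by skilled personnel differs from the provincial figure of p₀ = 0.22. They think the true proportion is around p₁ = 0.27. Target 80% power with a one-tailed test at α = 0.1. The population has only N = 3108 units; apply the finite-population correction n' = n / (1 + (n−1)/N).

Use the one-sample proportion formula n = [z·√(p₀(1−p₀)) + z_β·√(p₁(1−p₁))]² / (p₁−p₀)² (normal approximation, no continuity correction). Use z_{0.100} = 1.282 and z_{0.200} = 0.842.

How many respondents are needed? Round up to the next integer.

n = 297

n = [z_α·√(p₀q₀) + z_β·√(p₁q₁)]² / (p₁ − p₀)²
  = [1.282·√(0.22·0.78) + 0.842·√(0.27·0.73)]² / (0.05)²
  = [1.282·0.4142 + 0.842·0.4440]² / 0.0025
  = [0.9049]² / 0.0025
  = 327.52
Finite-population correction (N = 3108): 327.52 / (1 + (327.52 − 1)/3108) = 296.38.
Round up → n = 297.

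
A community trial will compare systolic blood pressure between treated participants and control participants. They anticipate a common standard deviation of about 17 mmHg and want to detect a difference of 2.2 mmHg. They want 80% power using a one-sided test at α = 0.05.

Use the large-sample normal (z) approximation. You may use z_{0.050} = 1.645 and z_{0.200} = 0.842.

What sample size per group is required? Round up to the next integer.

n = (z_α + z_β)² · (σ₁² + σ₂²) / δ²
  = (1.645 + 0.842)² · (2·17² = 578) / 2.2²
  = 6.1852 · 578 / 4.84
  = 738.64
Round up → n = 739 per group.

n = 739 per group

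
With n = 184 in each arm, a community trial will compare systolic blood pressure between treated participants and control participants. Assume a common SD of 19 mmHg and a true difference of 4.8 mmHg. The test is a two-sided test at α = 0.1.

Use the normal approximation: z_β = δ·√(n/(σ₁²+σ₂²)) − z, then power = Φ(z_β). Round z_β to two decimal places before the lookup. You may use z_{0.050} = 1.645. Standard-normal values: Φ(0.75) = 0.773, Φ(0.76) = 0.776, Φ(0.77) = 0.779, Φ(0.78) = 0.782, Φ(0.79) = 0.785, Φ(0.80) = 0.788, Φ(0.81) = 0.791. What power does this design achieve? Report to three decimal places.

z_β = δ·√(n/(σ₁²+σ₂²)) − z_{α/2}
    = 4.8 · √(184/722) − 1.645
    = 4.8 · 0.50482 − 1.645
    = 2.4232 − 1.645 = 0.7782 → 0.78
Power = Φ(0.78) = 0.782.

Power ≈ 0.782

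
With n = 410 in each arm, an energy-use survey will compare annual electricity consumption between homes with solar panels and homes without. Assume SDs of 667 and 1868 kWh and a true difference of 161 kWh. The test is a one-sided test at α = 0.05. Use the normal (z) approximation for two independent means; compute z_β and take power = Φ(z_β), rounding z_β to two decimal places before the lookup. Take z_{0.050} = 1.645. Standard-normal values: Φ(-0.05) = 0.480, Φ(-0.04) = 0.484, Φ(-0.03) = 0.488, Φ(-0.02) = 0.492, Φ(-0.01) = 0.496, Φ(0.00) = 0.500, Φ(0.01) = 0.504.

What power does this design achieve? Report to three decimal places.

z_β = δ·√(n/(σ₁²+σ₂²)) − z_α
    = 161 · √(410/3934313) − 1.645
    = 161 · 0.01021 − 1.645
    = 1.6436 − 1.645 = -0.0014 → -0.00
Power = Φ(-0.00) = 0.500.

Power ≈ 0.500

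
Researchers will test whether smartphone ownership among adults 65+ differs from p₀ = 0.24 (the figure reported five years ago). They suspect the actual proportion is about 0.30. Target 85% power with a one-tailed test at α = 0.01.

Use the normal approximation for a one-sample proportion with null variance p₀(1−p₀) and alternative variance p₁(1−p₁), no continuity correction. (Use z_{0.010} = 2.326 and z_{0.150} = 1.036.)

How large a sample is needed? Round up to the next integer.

n = 599

n = [z_α·√(p₀q₀) + z_β·√(p₁q₁)]² / (p₁ − p₀)²
  = [2.326·√(0.24·0.76) + 1.036·√(0.30·0.70)]² / (0.06)²
  = [2.326·0.4271 + 1.036·0.4583]² / 0.0036
  = [1.4682]² / 0.0036
  = 598.74
Round up → n = 599.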